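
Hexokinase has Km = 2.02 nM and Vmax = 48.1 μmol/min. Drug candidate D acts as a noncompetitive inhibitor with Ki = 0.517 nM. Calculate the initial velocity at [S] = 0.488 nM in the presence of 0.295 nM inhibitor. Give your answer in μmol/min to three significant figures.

α = 1 + [I]/Ki = 1 + 0.295/0.517 = 1.571.
For a noncompetitive inhibitor, Vmax is reduced to Vmax/α while Km is unchanged: Km,app = 2.02 nM, Vmax,app = 30.6 μmol/min.
v = Vmax,app·[S]/(Km,app + [S]) = 30.6 × 0.488/(2.02 + 0.488) = 5.96 μmol/min.

5.96 μmol/min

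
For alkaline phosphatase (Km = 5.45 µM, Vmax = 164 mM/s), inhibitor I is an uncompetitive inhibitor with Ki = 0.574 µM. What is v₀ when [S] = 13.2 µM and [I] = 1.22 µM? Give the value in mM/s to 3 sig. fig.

46.3 mM/s

With α = 1 + [I]/Ki = 1 + 1.22/0.574 = 3.125, the uncompetitive rate law is v = (Vmax/α)·[S] / (Km/α + [S]).
v = (164/3.125)×13.2 / (5.45/3.125 + 13.2) = 692.6/14.94 = 46.3 mM/s.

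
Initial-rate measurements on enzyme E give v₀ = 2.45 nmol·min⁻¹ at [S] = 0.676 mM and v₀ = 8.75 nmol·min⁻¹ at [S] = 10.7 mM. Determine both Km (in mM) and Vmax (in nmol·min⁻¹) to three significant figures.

From v = Vmax[S]/(Km+[S]), each point gives Vmax = v(Km+[S])/[S].
Equating: 2.45(Km+0.676)/0.676 = 8.75(Km+10.7)/10.7.
3.624·Km + 2.45 = 0.8178·Km + 8.75, so (3.624 − 0.8178)·Km = 8.75 − 2.45.
Km = 6.300/2.807 = 2.24 mM; then Vmax = 2.45(2.24+0.676)/0.676 = 10.6 nmol·min⁻¹.

Km = 2.24 mM; Vmax = 10.6 nmol·min⁻¹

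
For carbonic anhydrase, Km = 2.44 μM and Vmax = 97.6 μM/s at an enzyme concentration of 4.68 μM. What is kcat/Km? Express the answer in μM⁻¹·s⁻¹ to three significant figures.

kcat = Vmax/[E]total = 97.6/4.68 = 20.9 s⁻¹.
kcat/Km = 20.9/2.44 = 8.55 μM⁻¹·s⁻¹.

8.55 μM⁻¹·s⁻¹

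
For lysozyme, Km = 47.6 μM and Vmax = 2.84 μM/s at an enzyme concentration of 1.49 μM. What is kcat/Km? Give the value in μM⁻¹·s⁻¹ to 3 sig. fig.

0.0400 μM⁻¹·s⁻¹

kcat = Vmax/[E]total = 2.84/1.49 = 1.91 s⁻¹.
kcat/Km = 1.91/47.6 = 0.0400 μM⁻¹·s⁻¹.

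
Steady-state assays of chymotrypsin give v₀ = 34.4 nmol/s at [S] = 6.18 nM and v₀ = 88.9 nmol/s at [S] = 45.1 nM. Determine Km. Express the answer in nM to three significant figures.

From v = Vmax[S]/(Km+[S]), each point gives Vmax = v(Km+[S])/[S].
Equating: 34.4(Km+6.18)/6.18 = 88.9(Km+45.1)/45.1.
5.566·Km + 34.4 = 1.971·Km + 88.9, so (5.566 − 1.971)·Km = 88.9 − 34.4.
Km = 54.50/3.595 = 15.2 nM; then Vmax = 34.4(15.2+6.18)/6.18 = 119 nmol/s.

15.2 nM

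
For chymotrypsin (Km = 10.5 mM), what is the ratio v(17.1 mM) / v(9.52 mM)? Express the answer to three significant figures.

The fractional saturations are [S]/(Km+[S]) = 9.52/20.02 = 0.4755 and 17.1/27.60 = 0.6196.
v₂/v₁ is just their ratio: 0.6196/0.4755 = 1.30.

1.30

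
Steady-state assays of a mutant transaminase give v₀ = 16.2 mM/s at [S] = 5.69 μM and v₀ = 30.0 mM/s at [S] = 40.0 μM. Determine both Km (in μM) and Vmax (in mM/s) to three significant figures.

Km = 6.58 μM; Vmax = 34.9 mM/s

In reciprocal form, 1/v = (Km/Vmax)·(1/[S]) + 1/Vmax. The two points give (1/[S], 1/v) = (0.1757, 0.06173) and (0.02500, 0.03333).
Slope = (0.06173 − 0.03333)/(0.1757 − 0.02500) = 0.1884; intercept = 0.06173 − 0.1884×0.1757 = 0.02862.
Vmax = 1/intercept = 34.9 mM/s; Km = slope × Vmax = 0.1884 × 34.9 = 6.58 μM.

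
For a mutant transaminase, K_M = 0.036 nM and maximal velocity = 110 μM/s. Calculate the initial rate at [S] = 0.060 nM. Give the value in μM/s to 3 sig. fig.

68.8 μM/s

[S]/(Km+[S]) = 0.060/0.09600 = 0.6250, the fractional saturation.
v = 0.6250 × Vmax = 0.6250 × 110 = 68.8 μM/s.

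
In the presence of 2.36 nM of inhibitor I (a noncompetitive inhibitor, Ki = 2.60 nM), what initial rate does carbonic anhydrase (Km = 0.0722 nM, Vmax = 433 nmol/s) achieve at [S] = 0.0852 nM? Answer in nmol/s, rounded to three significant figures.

123 nmol/s

α = 1 + [I]/Ki = 1 + 2.36/2.60 = 1.908.
For a noncompetitive inhibitor, Vmax is reduced to Vmax/α while Km is unchanged: Km,app = 0.0722 nM, Vmax,app = 227 nmol/s.
v = Vmax,app·[S]/(Km,app + [S]) = 227 × 0.0852/(0.0722 + 0.0852) = 123 nmol/s.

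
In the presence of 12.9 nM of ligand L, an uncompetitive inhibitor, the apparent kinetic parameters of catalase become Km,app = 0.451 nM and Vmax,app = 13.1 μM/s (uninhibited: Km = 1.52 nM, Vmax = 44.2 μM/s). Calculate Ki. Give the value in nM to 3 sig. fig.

5.43 nM

Uncompetitive: Vmax,app = Vmax/α (and Km,app = Km/α) with α = 1 + [I]/Ki.
α = Vmax/Vmax,app = 44.2/13.1 = 3.374.
Since α = 1 + [I]/Ki, [I]/Ki = 3.374 − 1 = 2.374 and Ki = 12.9/2.374 = 5.43 nM.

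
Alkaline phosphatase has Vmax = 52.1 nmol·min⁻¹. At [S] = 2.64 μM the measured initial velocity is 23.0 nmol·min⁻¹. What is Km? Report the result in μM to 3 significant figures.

v/Vmax = 23.0/52.1 = 0.4415 = [S]/(Km+[S]).
So Km + [S] = [S]/0.4415 = 5.980 μM, giving Km = 5.980 − 2.64 = 3.34 μM.

3.34 μM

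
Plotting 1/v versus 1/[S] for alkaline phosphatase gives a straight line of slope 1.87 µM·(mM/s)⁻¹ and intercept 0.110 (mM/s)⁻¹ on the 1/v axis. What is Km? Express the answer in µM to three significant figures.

17.0 µM

y-intercept = 1/Vmax ⇒ Vmax = 9.09 mM/s; slope = Km/Vmax ⇒ Km = slope × Vmax.
Km = 1.87 × 9.09 = 17.0 µM.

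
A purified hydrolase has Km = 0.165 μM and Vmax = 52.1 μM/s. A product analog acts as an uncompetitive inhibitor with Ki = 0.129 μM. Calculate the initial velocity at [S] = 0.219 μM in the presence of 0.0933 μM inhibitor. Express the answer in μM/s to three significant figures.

α = 1 + [I]/Ki = 1 + 0.0933/0.129 = 1.723.
For an uncompetitive inhibitor, both parameters are divided by α, giving Vmax/α and Km/α: Km,app = 0.0957 μM, Vmax,app = 30.2 μM/s.
v = Vmax,app·[S]/(Km,app + [S]) = 30.2 × 0.219/(0.0957 + 0.219) = 21.0 μM/s.

21.0 μM/s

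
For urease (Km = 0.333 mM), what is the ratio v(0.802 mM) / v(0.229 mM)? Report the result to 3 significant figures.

1.73

The fractional saturations are [S]/(Km+[S]) = 0.229/0.5620 = 0.4075 and 0.802/1.135 = 0.7066.
v₂/v₁ is just their ratio: 0.7066/0.4075 = 1.73.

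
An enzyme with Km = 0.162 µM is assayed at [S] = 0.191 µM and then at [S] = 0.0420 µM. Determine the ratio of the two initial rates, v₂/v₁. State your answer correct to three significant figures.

Since Vmax cancels, v₂/v₁ = [S]₂(Km+[S]₁) / [S]₁(Km+[S]₂).
= 0.0420×(0.162+0.191) / (0.191×(0.162+0.0420)) = 0.01483/0.03896 = 0.381.

0.381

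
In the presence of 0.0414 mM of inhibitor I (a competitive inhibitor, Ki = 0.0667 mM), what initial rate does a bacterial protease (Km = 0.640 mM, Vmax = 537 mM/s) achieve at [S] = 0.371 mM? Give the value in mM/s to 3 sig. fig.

141 mM/s

α = 1 + [I]/Ki = 1 + 0.0414/0.0667 = 1.621.
For a competitive inhibitor, Vmax is unchanged and the apparent Km becomes α·Km: Km,app = 1.04 mM, Vmax,app = 537 mM/s.
v = Vmax,app·[S]/(Km,app + [S]) = 537 × 0.371/(1.04 + 0.371) = 141 mM/s.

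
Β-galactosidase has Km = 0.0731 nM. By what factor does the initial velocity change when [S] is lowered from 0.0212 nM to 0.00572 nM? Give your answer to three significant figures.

0.323

Since Vmax cancels, v₂/v₁ = [S]₂(Km+[S]₁) / [S]₁(Km+[S]₂).
= 0.00572×(0.0731+0.0212) / (0.0212×(0.0731+0.00572)) = 0.0005394/0.001671 = 0.323.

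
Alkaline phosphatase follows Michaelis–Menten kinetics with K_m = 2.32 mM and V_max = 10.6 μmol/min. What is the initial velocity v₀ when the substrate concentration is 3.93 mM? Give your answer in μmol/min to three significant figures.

6.67 μmol/min

v = Vmax·[S]/(Km + [S]) = 10.6 × 3.93 / (2.32 + 3.93)
  = 41.66 / 6.250 = 6.67 μmol/min.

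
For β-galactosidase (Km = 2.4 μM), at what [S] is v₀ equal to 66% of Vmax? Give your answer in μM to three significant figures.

v/Vmax = [S]/(Km+[S]) = 0.66, so [S] = Km·0.66/(1 − 0.66) = 2.4 × 1.941.
[S] = 4.66 μM.

4.66 μM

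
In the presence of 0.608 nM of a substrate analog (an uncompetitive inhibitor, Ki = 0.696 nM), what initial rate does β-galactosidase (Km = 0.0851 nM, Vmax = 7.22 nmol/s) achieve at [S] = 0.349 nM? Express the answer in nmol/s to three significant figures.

3.41 nmol/s

With α = 1 + [I]/Ki = 1 + 0.608/0.696 = 1.874, the uncompetitive rate law is v = (Vmax/α)·[S] / (Km/α + [S]).
v = (7.22/1.874)×0.349 / (0.0851/1.874 + 0.349) = 1.345/0.3944 = 3.41 nmol/s.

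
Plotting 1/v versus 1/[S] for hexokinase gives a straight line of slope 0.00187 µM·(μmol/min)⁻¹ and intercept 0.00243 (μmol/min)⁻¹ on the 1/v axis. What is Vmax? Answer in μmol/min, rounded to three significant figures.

412 μmol/min

The y-intercept of a Lineweaver–Burk plot equals 1/Vmax, so Vmax = 1/0.00243 = 412 μmol/min.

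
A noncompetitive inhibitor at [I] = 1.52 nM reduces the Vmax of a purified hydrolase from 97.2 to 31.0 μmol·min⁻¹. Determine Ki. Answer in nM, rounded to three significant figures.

Noncompetitive: Vmax,app = Vmax/α with α = 1 + [I]/Ki.
α = Vmax/Vmax,app = 97.2/31.0 = 3.135.
Since α = 1 + [I]/Ki, [I]/Ki = 3.135 − 1 = 2.135 and Ki = 1.52/2.135 = 0.712 nM.

0.712 nM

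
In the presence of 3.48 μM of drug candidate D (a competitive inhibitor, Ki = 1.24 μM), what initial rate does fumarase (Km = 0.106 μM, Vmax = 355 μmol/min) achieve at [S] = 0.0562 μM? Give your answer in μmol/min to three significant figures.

43.4 μmol/min

α = 1 + [I]/Ki = 1 + 3.48/1.24 = 3.806.
For a competitive inhibitor, Vmax is unchanged and the apparent Km becomes α·Km: Km,app = 0.403 μM, Vmax,app = 355 μmol/min.
v = Vmax,app·[S]/(Km,app + [S]) = 355 × 0.0562/(0.403 + 0.0562) = 43.4 μmol/min.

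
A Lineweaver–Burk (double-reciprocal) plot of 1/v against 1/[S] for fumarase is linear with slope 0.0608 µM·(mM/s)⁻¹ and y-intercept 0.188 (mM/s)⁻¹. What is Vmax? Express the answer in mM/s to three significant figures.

The y-intercept of a Lineweaver–Burk plot equals 1/Vmax, so Vmax = 1/0.188 = 5.32 mM/s.

5.32 mM/s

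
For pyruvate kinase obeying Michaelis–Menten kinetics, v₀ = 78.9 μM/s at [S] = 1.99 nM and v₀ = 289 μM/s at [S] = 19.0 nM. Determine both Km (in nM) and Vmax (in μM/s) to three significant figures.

In reciprocal form, 1/v = (Km/Vmax)·(1/[S]) + 1/Vmax. The two points give (1/[S], 1/v) = (0.5025, 0.01267) and (0.05263, 0.003460).
Slope = (0.01267 − 0.003460)/(0.5025 − 0.05263) = 0.02048; intercept = 0.01267 − 0.02048×0.5025 = 0.002382.
Vmax = 1/intercept = 420 μM/s; Km = slope × Vmax = 0.02048 × 420 = 8.60 nM.

Km = 8.60 nM; Vmax = 420 μM/s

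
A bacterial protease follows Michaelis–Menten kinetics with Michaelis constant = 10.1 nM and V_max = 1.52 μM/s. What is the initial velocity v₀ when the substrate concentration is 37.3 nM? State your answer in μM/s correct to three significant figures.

[S]/(Km+[S]) = 37.3/47.40 = 0.7869, the fractional saturation.
v = 0.7869 × Vmax = 0.7869 × 1.52 = 1.20 μM/s.

1.20 μM/s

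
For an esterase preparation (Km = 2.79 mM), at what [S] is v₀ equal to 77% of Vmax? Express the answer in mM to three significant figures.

v/Vmax = [S]/(Km+[S]) = 0.77, so [S] = Km·0.77/(1 − 0.77) = 2.79 × 3.348.
[S] = 9.34 mM.

9.34 mM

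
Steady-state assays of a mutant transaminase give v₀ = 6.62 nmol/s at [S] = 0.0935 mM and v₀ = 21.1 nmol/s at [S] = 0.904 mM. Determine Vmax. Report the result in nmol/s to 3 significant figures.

In reciprocal form, 1/v = (Km/Vmax)·(1/[S]) + 1/Vmax. The two points give (1/[S], 1/v) = (10.70, 0.1511) and (1.106, 0.04739).
Slope = (0.1511 − 0.04739)/(10.70 − 1.106) = 0.01081; intercept = 0.1511 − 0.01081×10.70 = 0.03543.
Vmax = 1/intercept = 28.2 nmol/s; Km = slope × Vmax = 0.01081 × 28.2 = 0.305 mM.

28.2 nmol/s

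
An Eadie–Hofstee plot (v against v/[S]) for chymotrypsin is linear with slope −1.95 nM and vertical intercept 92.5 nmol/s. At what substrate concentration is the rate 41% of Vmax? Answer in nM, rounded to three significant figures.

The Eadie–Hofstee slope gives Km = 1.95 nM (slope = −Km).
v/Vmax = [S]/(Km+[S]) = 0.41 ⇒ [S] = Km·0.41/(1−0.41) = 1.95 × 0.6949 = 1.36 nM.

1.36 nM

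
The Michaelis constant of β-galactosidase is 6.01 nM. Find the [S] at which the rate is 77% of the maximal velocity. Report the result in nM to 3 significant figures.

20.1 nM

v/Vmax = [S]/(Km+[S]) = 0.77, so [S] = Km·0.77/(1 − 0.77) = 6.01 × 3.348.
[S] = 20.1 nM.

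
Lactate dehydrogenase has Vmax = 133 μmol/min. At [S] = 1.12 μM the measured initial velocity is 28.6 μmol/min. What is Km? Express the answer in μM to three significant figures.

From v = Vmax[S]/(Km+[S]), Km = [S](Vmax − v)/v.
Km = 1.12 × (133 − 28.6) / 28.6 = 116.9/28.6 = 4.09 μM.

4.09 μM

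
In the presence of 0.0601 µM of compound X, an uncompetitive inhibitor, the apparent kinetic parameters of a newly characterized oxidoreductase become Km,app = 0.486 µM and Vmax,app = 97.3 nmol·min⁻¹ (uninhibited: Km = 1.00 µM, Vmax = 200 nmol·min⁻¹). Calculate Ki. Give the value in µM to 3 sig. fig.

Uncompetitive: Vmax,app = Vmax/α (and Km,app = Km/α) with α = 1 + [I]/Ki.
α = Vmax/Vmax,app = 200/97.3 = 2.055.
Ki = [I]/(α − 1) = 0.0601/1.055 = 0.0569 µM.

0.0569 µM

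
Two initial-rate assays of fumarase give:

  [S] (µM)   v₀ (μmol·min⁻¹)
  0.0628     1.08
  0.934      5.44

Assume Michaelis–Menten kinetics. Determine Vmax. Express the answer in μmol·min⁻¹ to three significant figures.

7.67 μmol·min⁻¹

In reciprocal form, 1/v = (Km/Vmax)·(1/[S]) + 1/Vmax. The two points give (1/[S], 1/v) = (15.92, 0.9259) and (1.071, 0.1838).
Slope = (0.9259 − 0.1838)/(15.92 − 1.071) = 0.04996; intercept = 0.9259 − 0.04996×15.92 = 0.1303.
Vmax = 1/intercept = 7.67 μmol·min⁻¹; Km = slope × Vmax = 0.04996 × 7.67 = 0.383 µM.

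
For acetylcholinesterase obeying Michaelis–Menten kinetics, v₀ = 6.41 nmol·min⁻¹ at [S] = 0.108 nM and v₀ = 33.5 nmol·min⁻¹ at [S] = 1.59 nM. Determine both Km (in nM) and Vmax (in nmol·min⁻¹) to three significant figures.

In reciprocal form, 1/v = (Km/Vmax)·(1/[S]) + 1/Vmax. The two points give (1/[S], 1/v) = (9.259, 0.1560) and (0.6289, 0.02985).
Slope = (0.1560 − 0.02985)/(9.259 − 0.6289) = 0.01462; intercept = 0.1560 − 0.01462×9.259 = 0.02066.
Vmax = 1/intercept = 48.4 nmol·min⁻¹; Km = slope × Vmax = 0.01462 × 48.4 = 0.708 nM.

Km = 0.708 nM; Vmax = 48.4 nmol·min⁻¹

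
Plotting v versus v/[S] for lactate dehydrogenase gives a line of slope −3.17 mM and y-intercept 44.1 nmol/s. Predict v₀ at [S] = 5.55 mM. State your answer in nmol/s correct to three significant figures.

In the Eadie–Hofstee form v = Vmax − Km·(v/[S]), the slope is −Km and the intercept is Vmax, so Km = 3.17 mM and Vmax = 44.1 nmol/s.
v = 44.1 × 5.55/(3.17 + 5.55) = 28.1 nmol/s.

28.1 nmol/s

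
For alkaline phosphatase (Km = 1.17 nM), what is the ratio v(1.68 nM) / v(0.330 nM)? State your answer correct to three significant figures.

2.68

The fractional saturations are [S]/(Km+[S]) = 0.330/1.500 = 0.2200 and 1.68/2.850 = 0.5895.
v₂/v₁ is just their ratio: 0.5895/0.2200 = 2.68.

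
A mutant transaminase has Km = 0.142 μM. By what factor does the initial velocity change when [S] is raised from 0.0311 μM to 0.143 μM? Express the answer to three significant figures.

The fractional saturations are [S]/(Km+[S]) = 0.0311/0.1731 = 0.1797 and 0.143/0.2850 = 0.5018.
v₂/v₁ is just their ratio: 0.5018/0.1797 = 2.79.

2.79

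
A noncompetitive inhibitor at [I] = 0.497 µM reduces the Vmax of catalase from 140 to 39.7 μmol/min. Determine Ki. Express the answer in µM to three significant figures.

0.197 µM

Noncompetitive: Vmax,app = Vmax/α with α = 1 + [I]/Ki.
α = Vmax/Vmax,app = 140/39.7 = 3.526.
Since α = 1 + [I]/Ki, [I]/Ki = 3.526 − 1 = 2.526 and Ki = 0.497/2.526 = 0.197 µM.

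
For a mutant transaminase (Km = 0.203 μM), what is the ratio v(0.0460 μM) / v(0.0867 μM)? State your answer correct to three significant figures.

The fractional saturations are [S]/(Km+[S]) = 0.0867/0.2897 = 0.2993 and 0.0460/0.2490 = 0.1847.
v₂/v₁ is just their ratio: 0.1847/0.2993 = 0.617.

0.617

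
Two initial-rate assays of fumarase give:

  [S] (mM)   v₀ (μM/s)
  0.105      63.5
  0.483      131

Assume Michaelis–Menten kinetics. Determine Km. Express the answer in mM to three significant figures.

From v = Vmax[S]/(Km+[S]), each point gives Vmax = v(Km+[S])/[S].
Equating: 63.5(Km+0.105)/0.105 = 131(Km+0.483)/0.483.
604.8·Km + 63.5 = 271.2·Km + 131, so (604.8 − 271.2)·Km = 131 − 63.5.
Km = 67.50/333.5 = 0.202 mM; then Vmax = 63.5(0.202+0.105)/0.105 = 186 μM/s.

0.202 mM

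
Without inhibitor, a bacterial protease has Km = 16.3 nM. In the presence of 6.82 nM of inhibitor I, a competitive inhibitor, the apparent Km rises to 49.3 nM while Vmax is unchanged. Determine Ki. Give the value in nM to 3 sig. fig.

3.37 nM

Competitive: Km,app = α·Km with α = 1 + [I]/Ki.
α = Km,app/Km = 49.3/16.3 = 3.025.
Since α = 1 + [I]/Ki, [I]/Ki = 3.025 − 1 = 2.025 and Ki = 6.82/2.025 = 3.37 nM.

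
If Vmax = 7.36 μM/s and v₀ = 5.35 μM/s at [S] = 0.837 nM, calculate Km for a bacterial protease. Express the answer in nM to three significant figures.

v/Vmax = 5.35/7.36 = 0.7269 = [S]/(Km+[S]).
So Km + [S] = [S]/0.7269 = 1.151 nM, giving Km = 1.151 − 0.837 = 0.314 nM.

0.314 nM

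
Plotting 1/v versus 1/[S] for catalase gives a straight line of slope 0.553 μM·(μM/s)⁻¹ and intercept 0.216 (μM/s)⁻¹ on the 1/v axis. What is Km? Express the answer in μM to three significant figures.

2.56 μM

y-intercept = 1/Vmax ⇒ Vmax = 4.63 μM/s; slope = Km/Vmax ⇒ Km = slope × Vmax.
Km = 0.553 × 4.63 = 2.56 μM.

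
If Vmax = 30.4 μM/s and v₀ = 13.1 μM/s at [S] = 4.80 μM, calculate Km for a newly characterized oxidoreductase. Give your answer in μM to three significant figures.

v/Vmax = 13.1/30.4 = 0.4309 = [S]/(Km+[S]).
So Km + [S] = [S]/0.4309 = 11.14 μM, giving Km = 11.14 − 4.80 = 6.34 μM.

6.34 μM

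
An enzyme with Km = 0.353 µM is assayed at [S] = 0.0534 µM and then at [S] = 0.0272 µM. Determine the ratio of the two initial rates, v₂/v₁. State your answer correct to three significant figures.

0.544

Since Vmax cancels, v₂/v₁ = [S]₂(Km+[S]₁) / [S]₁(Km+[S]₂).
= 0.0272×(0.353+0.0534) / (0.0534×(0.353+0.0272)) = 0.01105/0.02030 = 0.544.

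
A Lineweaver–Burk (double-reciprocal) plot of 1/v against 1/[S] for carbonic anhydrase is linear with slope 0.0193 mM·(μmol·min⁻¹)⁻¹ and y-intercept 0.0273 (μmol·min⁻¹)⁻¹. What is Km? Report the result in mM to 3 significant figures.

y-intercept = 1/Vmax ⇒ Vmax = 36.6 μmol·min⁻¹; slope = Km/Vmax ⇒ Km = slope × Vmax.
Km = 0.0193 × 36.6 = 0.707 mM.

0.707 mM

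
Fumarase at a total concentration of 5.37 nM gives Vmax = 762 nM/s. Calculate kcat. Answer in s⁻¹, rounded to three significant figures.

kcat = Vmax/[E]total = 762 nM/s / 5.37 nM = 142 s⁻¹.

142 s⁻¹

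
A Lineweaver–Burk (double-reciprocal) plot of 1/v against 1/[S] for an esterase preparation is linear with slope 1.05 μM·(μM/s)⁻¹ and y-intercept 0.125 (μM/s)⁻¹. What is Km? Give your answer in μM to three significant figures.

8.40 μM

y-intercept = 1/Vmax ⇒ Vmax = 8.00 μM/s; slope = Km/Vmax ⇒ Km = slope × Vmax.
Km = 1.05 × 8.00 = 8.40 μM.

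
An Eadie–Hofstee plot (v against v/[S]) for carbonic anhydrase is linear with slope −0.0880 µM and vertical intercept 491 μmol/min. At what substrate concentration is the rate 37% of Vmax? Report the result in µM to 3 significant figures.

0.0517 µM

The Eadie–Hofstee slope gives Km = 0.0880 µM (slope = −Km).
v/Vmax = [S]/(Km+[S]) = 0.37 ⇒ [S] = Km·0.37/(1−0.37) = 0.0880 × 0.5873 = 0.0517 µM.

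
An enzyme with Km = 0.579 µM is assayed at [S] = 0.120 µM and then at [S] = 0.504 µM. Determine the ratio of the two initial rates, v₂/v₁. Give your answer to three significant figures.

The fractional saturations are [S]/(Km+[S]) = 0.120/0.6990 = 0.1717 and 0.504/1.083 = 0.4654.
v₂/v₁ is just their ratio: 0.4654/0.1717 = 2.71.

2.71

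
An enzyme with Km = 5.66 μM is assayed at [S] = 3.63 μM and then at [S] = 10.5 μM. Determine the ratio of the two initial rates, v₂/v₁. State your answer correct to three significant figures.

The fractional saturations are [S]/(Km+[S]) = 3.63/9.290 = 0.3907 and 10.5/16.16 = 0.6498.
v₂/v₁ is just their ratio: 0.6498/0.3907 = 1.66.

1.66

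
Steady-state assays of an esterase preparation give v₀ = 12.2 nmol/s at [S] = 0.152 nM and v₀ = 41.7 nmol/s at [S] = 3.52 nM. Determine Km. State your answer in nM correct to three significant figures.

In reciprocal form, 1/v = (Km/Vmax)·(1/[S]) + 1/Vmax. The two points give (1/[S], 1/v) = (6.579, 0.08197) and (0.2841, 0.02398).
Slope = (0.08197 − 0.02398)/(6.579 − 0.2841) = 0.009212; intercept = 0.08197 − 0.009212×6.579 = 0.02136.
Vmax = 1/intercept = 46.8 nmol/s; Km = slope × Vmax = 0.009212 × 46.8 = 0.431 nM.

0.431 nM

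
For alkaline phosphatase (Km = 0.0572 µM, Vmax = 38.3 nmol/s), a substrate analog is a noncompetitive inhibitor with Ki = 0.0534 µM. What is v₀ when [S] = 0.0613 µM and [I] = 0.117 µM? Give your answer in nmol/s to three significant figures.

6.21 nmol/s

α = 1 + [I]/Ki = 1 + 0.117/0.0534 = 3.191.
For a noncompetitive inhibitor, Vmax is reduced to Vmax/α while Km is unchanged: Km,app = 0.0572 µM, Vmax,app = 12.0 nmol/s.
v = Vmax,app·[S]/(Km,app + [S]) = 12.0 × 0.0613/(0.0572 + 0.0613) = 6.21 nmol/s.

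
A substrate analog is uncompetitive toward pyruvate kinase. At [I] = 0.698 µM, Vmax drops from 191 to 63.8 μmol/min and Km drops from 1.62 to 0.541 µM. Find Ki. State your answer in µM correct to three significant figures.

0.350 µM

Uncompetitive: Vmax,app = Vmax/α (and Km,app = Km/α) with α = 1 + [I]/Ki.
α = Vmax/Vmax,app = 191/63.8 = 2.994.
Ki = [I]/(α − 1) = 0.698/1.994 = 0.350 µM.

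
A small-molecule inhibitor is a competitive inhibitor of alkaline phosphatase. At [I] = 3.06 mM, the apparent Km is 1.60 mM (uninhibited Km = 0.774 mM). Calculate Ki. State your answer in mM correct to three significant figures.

Competitive: Km,app = α·Km with α = 1 + [I]/Ki.
α = Km,app/Km = 1.60/0.774 = 2.067.
Ki = [I]/(α − 1) = 3.06/1.067 = 2.87 mM.

2.87 mM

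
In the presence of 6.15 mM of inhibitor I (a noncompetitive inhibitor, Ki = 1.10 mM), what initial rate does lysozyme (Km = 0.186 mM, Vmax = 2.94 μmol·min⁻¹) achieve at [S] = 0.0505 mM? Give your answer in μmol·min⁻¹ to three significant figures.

α = 1 + [I]/Ki = 1 + 6.15/1.10 = 6.591.
For a noncompetitive inhibitor, Vmax is reduced to Vmax/α while Km is unchanged: Km,app = 0.186 mM, Vmax,app = 0.446 μmol·min⁻¹.
v = Vmax,app·[S]/(Km,app + [S]) = 0.446 × 0.0505/(0.186 + 0.0505) = 0.0952 μmol·min⁻¹.

0.0952 μmol·min⁻¹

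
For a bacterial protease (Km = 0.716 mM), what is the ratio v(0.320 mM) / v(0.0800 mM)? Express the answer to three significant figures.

Since Vmax cancels, v₂/v₁ = [S]₂(Km+[S]₁) / [S]₁(Km+[S]₂).
= 0.320×(0.716+0.0800) / (0.0800×(0.716+0.320)) = 0.2547/0.08288 = 3.07.

3.07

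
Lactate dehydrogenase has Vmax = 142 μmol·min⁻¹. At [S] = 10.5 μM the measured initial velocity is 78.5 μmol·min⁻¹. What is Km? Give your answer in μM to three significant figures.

v/Vmax = 78.5/142 = 0.5528 = [S]/(Km+[S]).
So Km + [S] = [S]/0.5528 = 18.99 μM, giving Km = 18.99 − 10.5 = 8.49 μM.

8.49 μM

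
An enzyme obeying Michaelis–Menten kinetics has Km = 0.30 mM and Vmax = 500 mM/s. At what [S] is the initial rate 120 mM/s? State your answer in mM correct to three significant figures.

Rearranging v = Vmax[S]/(Km+[S]) gives [S] = Km·v/(Vmax − v).
[S] = 0.30 × 120 / (500 − 120) = 36.00/380.0 = 0.0947 mM.

0.0947 mM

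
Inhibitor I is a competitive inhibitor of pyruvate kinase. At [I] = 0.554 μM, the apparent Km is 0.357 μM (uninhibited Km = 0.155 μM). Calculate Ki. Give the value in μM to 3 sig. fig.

0.425 μM

Competitive: Km,app = α·Km with α = 1 + [I]/Ki.
α = Km,app/Km = 0.357/0.155 = 2.303.
Since α = 1 + [I]/Ki, [I]/Ki = 2.303 − 1 = 1.303 and Ki = 0.554/1.303 = 0.425 μM.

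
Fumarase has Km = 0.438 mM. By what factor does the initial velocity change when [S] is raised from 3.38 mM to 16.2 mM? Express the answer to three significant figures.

1.10

The fractional saturations are [S]/(Km+[S]) = 3.38/3.818 = 0.8853 and 16.2/16.64 = 0.9737.
v₂/v₁ is just their ratio: 0.9737/0.8853 = 1.10.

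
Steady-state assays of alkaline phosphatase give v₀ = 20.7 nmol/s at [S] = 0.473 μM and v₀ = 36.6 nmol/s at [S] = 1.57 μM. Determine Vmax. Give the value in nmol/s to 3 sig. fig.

From v = Vmax[S]/(Km+[S]), each point gives Vmax = v(Km+[S])/[S].
Equating: 20.7(Km+0.473)/0.473 = 36.6(Km+1.57)/1.57.
43.76·Km + 20.7 = 23.31·Km + 36.6, so (43.76 − 23.31)·Km = 36.6 − 20.7.
Km = 15.90/20.45 = 0.777 μM; then Vmax = 20.7(0.777+0.473)/0.473 = 54.7 nmol/s.

54.7 nmol/s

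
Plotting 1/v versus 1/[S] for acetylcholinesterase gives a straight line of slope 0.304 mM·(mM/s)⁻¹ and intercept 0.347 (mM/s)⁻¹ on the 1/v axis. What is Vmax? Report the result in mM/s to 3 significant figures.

The y-intercept of a Lineweaver–Burk plot equals 1/Vmax, so Vmax = 1/0.347 = 2.88 mM/s.

2.88 mM/s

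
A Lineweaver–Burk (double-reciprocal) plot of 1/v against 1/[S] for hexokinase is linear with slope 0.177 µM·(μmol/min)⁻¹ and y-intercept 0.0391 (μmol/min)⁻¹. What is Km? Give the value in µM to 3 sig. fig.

4.53 µM

y-intercept = 1/Vmax ⇒ Vmax = 25.6 μmol/min; slope = Km/Vmax ⇒ Km = slope × Vmax.
Km = 0.177 × 25.6 = 4.53 µM.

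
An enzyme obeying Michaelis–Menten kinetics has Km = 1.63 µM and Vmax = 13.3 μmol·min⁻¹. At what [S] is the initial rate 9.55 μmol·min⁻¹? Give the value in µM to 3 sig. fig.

4.15 µM

The required fractional saturation is v/Vmax = 9.55/13.3 = 0.7180.
Then [S]/(Km+[S]) = 0.7180 ⇒ [S] = 1.63 × 0.7180/(1 − 0.7180) = 4.15 µM.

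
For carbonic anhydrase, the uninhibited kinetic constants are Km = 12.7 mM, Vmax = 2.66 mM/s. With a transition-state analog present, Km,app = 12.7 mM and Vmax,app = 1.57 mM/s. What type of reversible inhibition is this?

noncompetitive

Vmax decreases (2.66 → 1.57 mM/s) while Km is unchanged — pure noncompetitive inhibition.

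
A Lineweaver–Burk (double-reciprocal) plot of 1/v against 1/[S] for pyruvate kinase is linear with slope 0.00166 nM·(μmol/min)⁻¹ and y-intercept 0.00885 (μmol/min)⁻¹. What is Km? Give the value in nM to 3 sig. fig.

0.188 nM

y-intercept = 1/Vmax ⇒ Vmax = 113 μmol/min; slope = Km/Vmax ⇒ Km = slope × Vmax.
Km = 0.00166 × 113 = 0.188 nM.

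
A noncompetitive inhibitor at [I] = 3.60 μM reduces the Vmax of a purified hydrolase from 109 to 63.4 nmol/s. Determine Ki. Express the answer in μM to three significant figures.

Noncompetitive: Vmax,app = Vmax/α with α = 1 + [I]/Ki.
α = Vmax/Vmax,app = 109/63.4 = 1.719.
Since α = 1 + [I]/Ki, [I]/Ki = 1.719 − 1 = 0.7192 and Ki = 3.60/0.7192 = 5.01 μM.

5.01 μM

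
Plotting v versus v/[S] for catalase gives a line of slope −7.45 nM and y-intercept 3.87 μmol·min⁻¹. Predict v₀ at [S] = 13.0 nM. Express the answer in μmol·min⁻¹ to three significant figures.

2.46 μmol·min⁻¹

In the Eadie–Hofstee form v = Vmax − Km·(v/[S]), the slope is −Km and the intercept is Vmax, so Km = 7.45 nM and Vmax = 3.87 μmol·min⁻¹.
v = 3.87 × 13.0/(7.45 + 13.0) = 2.46 μmol·min⁻¹.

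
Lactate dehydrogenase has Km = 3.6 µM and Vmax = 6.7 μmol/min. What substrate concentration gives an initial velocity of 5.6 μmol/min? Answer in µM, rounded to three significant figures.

Rearranging v = Vmax[S]/(Km+[S]) gives [S] = Km·v/(Vmax − v).
[S] = 3.6 × 5.6 / (6.7 − 5.6) = 20.16/1.100 = 18.3 µM.

18.3 µM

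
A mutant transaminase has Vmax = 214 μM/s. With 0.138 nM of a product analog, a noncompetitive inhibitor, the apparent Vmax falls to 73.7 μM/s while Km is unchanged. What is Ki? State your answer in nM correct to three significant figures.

Noncompetitive: Vmax,app = Vmax/α with α = 1 + [I]/Ki.
α = Vmax/Vmax,app = 214/73.7 = 2.904.
Ki = [I]/(α − 1) = 0.138/1.904 = 0.0725 nM.

0.0725 nM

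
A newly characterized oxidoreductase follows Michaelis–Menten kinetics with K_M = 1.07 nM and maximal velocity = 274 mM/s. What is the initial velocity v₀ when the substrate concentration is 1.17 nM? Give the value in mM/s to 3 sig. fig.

143 mM/s

v = Vmax·[S]/(Km + [S]) = 274 × 1.17 / (1.07 + 1.17)
  = 320.6 / 2.240 = 143 mM/s.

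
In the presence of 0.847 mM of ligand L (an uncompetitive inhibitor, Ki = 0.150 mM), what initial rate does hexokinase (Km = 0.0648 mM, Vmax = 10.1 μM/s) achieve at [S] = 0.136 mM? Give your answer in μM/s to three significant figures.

1.42 μM/s

With α = 1 + [I]/Ki = 1 + 0.847/0.150 = 6.647, the uncompetitive rate law is v = (Vmax/α)·[S] / (Km/α + [S]).
v = (10.1/6.647)×0.136 / (0.0648/6.647 + 0.136) = 0.2067/0.1457 = 1.42 μM/s.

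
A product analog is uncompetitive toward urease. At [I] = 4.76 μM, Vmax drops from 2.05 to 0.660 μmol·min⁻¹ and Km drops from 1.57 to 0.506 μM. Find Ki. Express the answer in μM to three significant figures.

2.26 μM

Uncompetitive: Vmax,app = Vmax/α (and Km,app = Km/α) with α = 1 + [I]/Ki.
α = Vmax/Vmax,app = 2.05/0.660 = 3.106.
Ki = [I]/(α − 1) = 4.76/2.106 = 2.26 μM.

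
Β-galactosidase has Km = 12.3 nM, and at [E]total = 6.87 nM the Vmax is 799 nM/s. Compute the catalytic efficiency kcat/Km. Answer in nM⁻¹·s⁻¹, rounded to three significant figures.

9.46 nM⁻¹·s⁻¹

kcat = Vmax/[E]total = 799/6.87 = 116 s⁻¹.
kcat/Km = 116/12.3 = 9.46 nM⁻¹·s⁻¹.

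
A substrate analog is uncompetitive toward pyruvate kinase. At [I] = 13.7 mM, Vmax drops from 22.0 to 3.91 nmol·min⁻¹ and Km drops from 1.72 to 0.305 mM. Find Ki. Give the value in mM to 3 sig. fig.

Uncompetitive: Vmax,app = Vmax/α (and Km,app = Km/α) with α = 1 + [I]/Ki.
α = Vmax/Vmax,app = 22.0/3.91 = 5.627.
Ki = [I]/(α − 1) = 13.7/4.627 = 2.96 mM.

2.96 mM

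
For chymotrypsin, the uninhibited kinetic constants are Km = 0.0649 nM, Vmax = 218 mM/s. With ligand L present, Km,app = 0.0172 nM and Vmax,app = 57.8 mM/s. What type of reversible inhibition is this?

uncompetitive

Both Km and Vmax decrease by the same factor (~3.77-fold) — characteristic of uncompetitive inhibition.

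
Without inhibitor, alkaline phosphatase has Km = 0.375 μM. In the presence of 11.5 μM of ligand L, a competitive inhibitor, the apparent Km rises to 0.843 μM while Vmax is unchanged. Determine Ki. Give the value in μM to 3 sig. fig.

Competitive: Km,app = α·Km with α = 1 + [I]/Ki.
α = Km,app/Km = 0.843/0.375 = 2.248.
Since α = 1 + [I]/Ki, [I]/Ki = 2.248 − 1 = 1.248 and Ki = 11.5/1.248 = 9.21 μM.

9.21 μM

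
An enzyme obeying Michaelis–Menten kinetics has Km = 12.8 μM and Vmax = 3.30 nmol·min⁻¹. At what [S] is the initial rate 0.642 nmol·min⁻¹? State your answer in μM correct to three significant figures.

Rearranging v = Vmax[S]/(Km+[S]) gives [S] = Km·v/(Vmax − v).
[S] = 12.8 × 0.642 / (3.30 − 0.642) = 8.218/2.658 = 3.09 μM.

3.09 μM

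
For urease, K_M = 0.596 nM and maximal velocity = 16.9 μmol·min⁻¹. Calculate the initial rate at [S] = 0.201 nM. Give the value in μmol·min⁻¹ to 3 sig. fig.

4.26 μmol·min⁻¹

v = Vmax·[S]/(Km + [S]) = 16.9 × 0.201 / (0.596 + 0.201)
  = 3.397 / 0.7970 = 4.26 μmol·min⁻¹.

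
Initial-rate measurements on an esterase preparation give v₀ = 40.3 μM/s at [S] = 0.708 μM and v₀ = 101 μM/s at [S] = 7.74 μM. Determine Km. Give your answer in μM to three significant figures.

1.38 μM

In reciprocal form, 1/v = (Km/Vmax)·(1/[S]) + 1/Vmax. The two points give (1/[S], 1/v) = (1.412, 0.02481) and (0.1292, 0.009901).
Slope = (0.02481 − 0.009901)/(1.412 − 0.1292) = 0.01162; intercept = 0.02481 − 0.01162×1.412 = 0.008400.
Vmax = 1/intercept = 119 μM/s; Km = slope × Vmax = 0.01162 × 119 = 1.38 μM.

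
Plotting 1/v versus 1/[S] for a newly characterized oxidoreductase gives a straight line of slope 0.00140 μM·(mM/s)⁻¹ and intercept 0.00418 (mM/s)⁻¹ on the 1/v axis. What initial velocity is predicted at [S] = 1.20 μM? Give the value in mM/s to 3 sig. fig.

187 mM/s

The y-intercept is 1/Vmax, so Vmax = 1/0.00418 = 239 mM/s.
The slope is Km/Vmax, so Km = 0.00140 × 239 = 0.335 μM.
Then v = 239 × 1.20/(0.335 + 1.20) = 187 mM/s.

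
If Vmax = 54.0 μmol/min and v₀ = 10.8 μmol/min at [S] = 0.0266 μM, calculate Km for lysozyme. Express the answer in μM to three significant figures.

0.106 μM

v/Vmax = 10.8/54.0 = 0.2000 = [S]/(Km+[S]).
So Km + [S] = [S]/0.2000 = 0.1330 μM, giving Km = 0.1330 − 0.0266 = 0.106 μM.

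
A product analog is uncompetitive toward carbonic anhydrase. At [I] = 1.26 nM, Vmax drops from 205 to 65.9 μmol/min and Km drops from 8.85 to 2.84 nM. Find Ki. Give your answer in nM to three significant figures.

Uncompetitive: Vmax,app = Vmax/α (and Km,app = Km/α) with α = 1 + [I]/Ki.
α = Vmax/Vmax,app = 205/65.9 = 3.111.
Since α = 1 + [I]/Ki, [I]/Ki = 3.111 − 1 = 2.111 and Ki = 1.26/2.111 = 0.597 nM.

0.597 nM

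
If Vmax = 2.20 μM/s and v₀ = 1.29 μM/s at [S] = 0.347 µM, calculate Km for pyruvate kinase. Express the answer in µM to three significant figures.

0.245 µM

From v = Vmax[S]/(Km+[S]), Km = [S](Vmax − v)/v.
Km = 0.347 × (2.20 − 1.29) / 1.29 = 0.3158/1.29 = 0.245 µM.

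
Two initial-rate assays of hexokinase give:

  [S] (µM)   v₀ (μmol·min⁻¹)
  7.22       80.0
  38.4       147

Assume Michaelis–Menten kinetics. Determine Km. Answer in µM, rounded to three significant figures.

9.24 µM

From v = Vmax[S]/(Km+[S]), each point gives Vmax = v(Km+[S])/[S].
Equating: 80.0(Km+7.22)/7.22 = 147(Km+38.4)/38.4.
11.08·Km + 80.0 = 3.828·Km + 147, so (11.08 − 3.828)·Km = 147 − 80.0.
Km = 67.00/7.252 = 9.24 µM; then Vmax = 80.0(9.24+7.22)/7.22 = 182 μmol·min⁻¹.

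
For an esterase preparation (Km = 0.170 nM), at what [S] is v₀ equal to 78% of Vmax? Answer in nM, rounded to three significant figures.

v/Vmax = [S]/(Km+[S]) = 0.78, so [S] = Km·0.78/(1 − 0.78) = 0.170 × 3.545.
[S] = 0.603 nM.

0.603 nM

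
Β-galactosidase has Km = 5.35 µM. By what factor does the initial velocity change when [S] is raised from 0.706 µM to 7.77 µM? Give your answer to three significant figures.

Since Vmax cancels, v₂/v₁ = [S]₂(Km+[S]₁) / [S]₁(Km+[S]₂).
= 7.77×(5.35+0.706) / (0.706×(5.35+7.77)) = 47.06/9.263 = 5.08.

5.08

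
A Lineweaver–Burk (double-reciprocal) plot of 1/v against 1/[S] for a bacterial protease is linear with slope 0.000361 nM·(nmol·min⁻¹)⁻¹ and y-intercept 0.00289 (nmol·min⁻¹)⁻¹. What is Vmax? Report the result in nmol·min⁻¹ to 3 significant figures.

The y-intercept of a Lineweaver–Burk plot equals 1/Vmax, so Vmax = 1/0.00289 = 346 nmol·min⁻¹.

346 nmol·min⁻¹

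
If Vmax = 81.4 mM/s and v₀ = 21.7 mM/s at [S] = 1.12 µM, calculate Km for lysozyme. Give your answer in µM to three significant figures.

3.08 µM

v/Vmax = 21.7/81.4 = 0.2666 = [S]/(Km+[S]).
So Km + [S] = [S]/0.2666 = 4.201 µM, giving Km = 4.201 − 1.12 = 3.08 µM.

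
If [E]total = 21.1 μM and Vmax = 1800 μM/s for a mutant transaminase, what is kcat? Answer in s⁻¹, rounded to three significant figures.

85.3 s⁻¹

kcat = Vmax/[E]total = 1800 μM/s / 21.1 μM = 85.3 s⁻¹.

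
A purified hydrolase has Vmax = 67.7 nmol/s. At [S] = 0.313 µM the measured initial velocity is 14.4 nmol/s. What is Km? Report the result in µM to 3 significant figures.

v/Vmax = 14.4/67.7 = 0.2127 = [S]/(Km+[S]).
So Km + [S] = [S]/0.2127 = 1.472 µM, giving Km = 1.472 − 0.313 = 1.16 µM.

1.16 µM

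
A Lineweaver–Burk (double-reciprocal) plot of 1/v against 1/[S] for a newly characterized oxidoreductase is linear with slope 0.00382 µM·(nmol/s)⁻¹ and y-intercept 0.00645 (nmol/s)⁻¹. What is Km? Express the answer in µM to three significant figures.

y-intercept = 1/Vmax ⇒ Vmax = 155 nmol/s; slope = Km/Vmax ⇒ Km = slope × Vmax.
Km = 0.00382 × 155 = 0.592 µM.

0.592 µM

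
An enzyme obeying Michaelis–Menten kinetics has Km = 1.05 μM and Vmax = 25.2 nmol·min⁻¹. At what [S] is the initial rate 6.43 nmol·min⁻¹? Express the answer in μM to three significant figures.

0.360 μM

The required fractional saturation is v/Vmax = 6.43/25.2 = 0.2552.
Then [S]/(Km+[S]) = 0.2552 ⇒ [S] = 1.05 × 0.2552/(1 − 0.2552) = 0.360 μM.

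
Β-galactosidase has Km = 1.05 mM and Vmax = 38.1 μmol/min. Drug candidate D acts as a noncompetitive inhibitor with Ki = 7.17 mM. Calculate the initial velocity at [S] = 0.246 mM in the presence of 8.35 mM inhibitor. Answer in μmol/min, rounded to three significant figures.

3.34 μmol/min

α = 1 + [I]/Ki = 1 + 8.35/7.17 = 2.165.
For a noncompetitive inhibitor, Vmax is reduced to Vmax/α while Km is unchanged: Km,app = 1.05 mM, Vmax,app = 17.6 μmol/min.
v = Vmax,app·[S]/(Km,app + [S]) = 17.6 × 0.246/(1.05 + 0.246) = 3.34 μmol/min.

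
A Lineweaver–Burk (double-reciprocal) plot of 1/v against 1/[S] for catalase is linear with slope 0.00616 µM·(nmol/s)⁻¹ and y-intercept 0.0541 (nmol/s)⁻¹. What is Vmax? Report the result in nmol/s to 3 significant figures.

The y-intercept of a Lineweaver–Burk plot equals 1/Vmax, so Vmax = 1/0.0541 = 18.5 nmol/s.

18.5 nmol/s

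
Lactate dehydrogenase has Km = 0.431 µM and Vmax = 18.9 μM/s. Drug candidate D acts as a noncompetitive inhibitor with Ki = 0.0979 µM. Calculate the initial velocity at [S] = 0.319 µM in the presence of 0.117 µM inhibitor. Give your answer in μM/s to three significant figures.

α = 1 + [I]/Ki = 1 + 0.117/0.0979 = 2.195.
For a noncompetitive inhibitor, Vmax is reduced to Vmax/α while Km is unchanged: Km,app = 0.431 µM, Vmax,app = 8.61 μM/s.
v = Vmax,app·[S]/(Km,app + [S]) = 8.61 × 0.319/(0.431 + 0.319) = 3.66 μM/s.

3.66 μM/s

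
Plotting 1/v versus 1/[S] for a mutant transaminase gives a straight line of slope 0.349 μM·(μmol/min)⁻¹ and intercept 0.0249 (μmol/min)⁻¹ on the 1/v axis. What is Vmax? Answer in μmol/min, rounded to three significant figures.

40.2 μmol/min

The y-intercept of a Lineweaver–Burk plot equals 1/Vmax, so Vmax = 1/0.0249 = 40.2 μmol/min.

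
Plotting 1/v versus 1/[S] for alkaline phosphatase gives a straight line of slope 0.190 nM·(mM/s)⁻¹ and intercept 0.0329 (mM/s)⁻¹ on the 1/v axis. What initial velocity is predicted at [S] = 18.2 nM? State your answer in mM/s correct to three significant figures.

23.1 mM/s

The y-intercept is 1/Vmax, so Vmax = 1/0.0329 = 30.4 mM/s.
The slope is Km/Vmax, so Km = 0.190 × 30.4 = 5.78 nM.
Then v = 30.4 × 18.2/(5.78 + 18.2) = 23.1 mM/s.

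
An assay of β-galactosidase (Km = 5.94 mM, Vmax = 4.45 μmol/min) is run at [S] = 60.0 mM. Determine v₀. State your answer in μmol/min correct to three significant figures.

[S]/(Km+[S]) = 60.0/65.94 = 0.9099, the fractional saturation.
v = 0.9099 × Vmax = 0.9099 × 4.45 = 4.05 μmol/min.

4.05 μmol/min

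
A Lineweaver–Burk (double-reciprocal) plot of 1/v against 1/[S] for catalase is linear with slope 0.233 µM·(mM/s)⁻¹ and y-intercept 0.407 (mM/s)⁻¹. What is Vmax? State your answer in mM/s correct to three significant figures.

2.46 mM/s

The y-intercept of a Lineweaver–Burk plot equals 1/Vmax, so Vmax = 1/0.407 = 2.46 mM/s.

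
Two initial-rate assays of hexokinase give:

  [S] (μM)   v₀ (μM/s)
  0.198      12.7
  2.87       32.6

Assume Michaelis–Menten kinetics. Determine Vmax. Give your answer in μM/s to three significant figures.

36.9 μM/s

In reciprocal form, 1/v = (Km/Vmax)·(1/[S]) + 1/Vmax. The two points give (1/[S], 1/v) = (5.051, 0.07874) and (0.3484, 0.03067).
Slope = (0.07874 − 0.03067)/(5.051 − 0.3484) = 0.01022; intercept = 0.07874 − 0.01022×5.051 = 0.02711.
Vmax = 1/intercept = 36.9 μM/s; Km = slope × Vmax = 0.01022 × 36.9 = 0.377 μM.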